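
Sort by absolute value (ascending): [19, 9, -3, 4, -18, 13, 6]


Compute absolute values:
  |19| = 19
  |9| = 9
  |-3| = 3
  |4| = 4
  |-18| = 18
  |13| = 13
  |6| = 6
Absolute values in increasing order: 3 < 4 < 6 < 9 < 13 < 18 < 19
Listing the original numbers in that order gives the answer.
Final answer: [-3, 4, 6, 9, 13, -18, 19]


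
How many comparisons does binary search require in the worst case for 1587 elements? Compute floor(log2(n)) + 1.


Binary search halves the search space each step.
Maximum comparisons = floor(log2(1587)) + 1
log2(1587) = 10.6321
floor(log2(1587)) = 10, so 10 + 1 = 11
Final answer: 11


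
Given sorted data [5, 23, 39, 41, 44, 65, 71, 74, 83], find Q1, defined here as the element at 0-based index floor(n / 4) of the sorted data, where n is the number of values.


The list has n = 9 elements.
Q1 index = floor(9 / 4) = floor(2.25) = 2
Counting from index 0 in the sorted data, the element at index 2 is 39.
Final answer: 39


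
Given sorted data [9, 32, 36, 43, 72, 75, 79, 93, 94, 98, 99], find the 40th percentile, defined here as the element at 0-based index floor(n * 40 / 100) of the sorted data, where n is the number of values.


The dataset has n = 11 elements.
Index = floor(11 * 40 / 100) = floor(440 / 100) = floor(4.4) = 4
Counting from index 0 in the sorted data, the element at index 4 is 72.
Final answer: 72


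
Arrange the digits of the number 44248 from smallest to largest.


The number 44248 has digits: 4, 4, 2, 4, 8
Sorted: 2, 4, 4, 4, 8
Joining the sorted digits gives the result.
Final answer: 24448


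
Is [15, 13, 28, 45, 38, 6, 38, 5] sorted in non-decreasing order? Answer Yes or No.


Check consecutive pairs:
  15 <= 13? False
  13 <= 28? True
  28 <= 45? True
  45 <= 38? False
  38 <= 6? False
  6 <= 38? True
  38 <= 5? False
4 consecutive pair(s) are out of order, so the list is not sorted.
Final answer: No


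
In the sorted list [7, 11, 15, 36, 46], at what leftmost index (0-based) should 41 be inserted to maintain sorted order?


List is sorted: [7, 11, 15, 36, 46]
We need the leftmost position where 41 can be inserted, i.e. the first index whose element is >= 41 (or the end of the list if none is).
Binary search with low=0, high=5 (0-based indices):
  low=0, high=5, mid=2: a[2]=15 < 41, so low = 3
  low=3, high=5, mid=4: a[4]=46 >= 41, so high = 4
  low=3, high=4, mid=3: a[3]=36 < 41, so low = 4
Now low = high = 4, so the insertion index is 4.
Final answer: 4


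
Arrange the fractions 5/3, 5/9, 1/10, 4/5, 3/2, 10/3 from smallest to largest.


Convert to decimal for comparison:
  5/3 = 1.6667
  5/9 = 0.5556
  1/10 = 0.1
  4/5 = 0.8
  3/2 = 1.5
  10/3 = 3.3333
Decimals in increasing order: 0.1 < 0.5556 < 0.8 < 1.5 < 1.6667 < 3.3333
Writing each back as its fraction gives the sorted order.
Final answer: 1/10, 5/9, 4/5, 3/2, 5/3, 10/3


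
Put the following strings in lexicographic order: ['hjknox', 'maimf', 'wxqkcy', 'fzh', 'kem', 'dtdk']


Compare strings character by character (the first differing letter decides):
  'dtdk' < 'fzh' since 'd' < 'f' at position 1
  'fzh' < 'hjknox' since 'f' < 'h' at position 1
  'hjknox' < 'kem' since 'h' < 'k' at position 1
  'kem' < 'maimf' since 'k' < 'm' at position 1
  'maimf' < 'wxqkcy' since 'm' < 'w' at position 1
Chaining these comparisons gives the alphabetical order.
Final answer: ['dtdk', 'fzh', 'hjknox', 'kem', 'maimf', 'wxqkcy']


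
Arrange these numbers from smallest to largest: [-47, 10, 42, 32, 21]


Original list: [-47, 10, 42, 32, 21]
Repeatedly take the smallest remaining element:
  Remaining [-47, 10, 42, 32, 21] -> smallest is -47
  Remaining [10, 42, 32, 21] -> smallest is 10
  Remaining [42, 32, 21] -> smallest is 21
  Remaining [42, 32] -> smallest is 32
  Remaining [42] -> smallest is 42
Collecting the picks in order gives the sorted list.
Final answer: [-47, 10, 21, 32, 42]


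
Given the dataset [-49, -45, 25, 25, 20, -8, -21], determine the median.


First, sort the list: [-49, -45, -21, -8, 20, 25, 25]
The list has 7 elements (odd count).
The middle index is 3 (0-based), and the element there is -8.
Final answer: -8


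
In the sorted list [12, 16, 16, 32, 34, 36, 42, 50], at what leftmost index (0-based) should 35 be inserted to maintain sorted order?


List is sorted: [12, 16, 16, 32, 34, 36, 42, 50]
We need the leftmost position where 35 can be inserted, i.e. the first index whose element is >= 35 (or the end of the list if none is).
Binary search with low=0, high=8 (0-based indices):
  low=0, high=8, mid=4: a[4]=34 < 35, so low = 5
  low=5, high=8, mid=6: a[6]=42 >= 35, so high = 6
  low=5, high=6, mid=5: a[5]=36 >= 35, so high = 5
Now low = high = 5, so the insertion index is 5.
Final answer: 5


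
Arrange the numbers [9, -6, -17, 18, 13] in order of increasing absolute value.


Compute absolute values:
  |9| = 9
  |-6| = 6
  |-17| = 17
  |18| = 18
  |13| = 13
Absolute values in increasing order: 6 < 9 < 13 < 17 < 18
Listing the original numbers in that order gives the answer.
Final answer: [-6, 9, 13, -17, 18]


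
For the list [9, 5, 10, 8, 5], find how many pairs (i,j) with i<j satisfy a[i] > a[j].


For each element, count the later elements that are smaller than it:
  9 (index 0): smaller elements after it = [5, 8, 5] -> 3
  5 (index 1): smaller elements after it = [] -> 0
  10 (index 2): smaller elements after it = [8, 5] -> 2
  8 (index 3): smaller elements after it = [5] -> 1
Total inversions = 3 + 0 + 2 + 1 = 6
Final answer: 6


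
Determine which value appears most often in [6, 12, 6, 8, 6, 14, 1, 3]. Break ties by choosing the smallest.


Count the frequency of each value:
  1 appears 1 time(s)
  3 appears 1 time(s)
  6 appears 3 time(s)
  8 appears 1 time(s)
  12 appears 1 time(s)
  14 appears 1 time(s)
Maximum frequency is 3.
Only 6 reaches that frequency, so it is the mode.
Final answer: 6


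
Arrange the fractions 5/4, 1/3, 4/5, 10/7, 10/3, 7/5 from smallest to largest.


Convert to decimal for comparison:
  5/4 = 1.25
  1/3 = 0.3333
  4/5 = 0.8
  10/7 = 1.4286
  10/3 = 3.3333
  7/5 = 1.4
Decimals in increasing order: 0.3333 < 0.8 < 1.25 < 1.4 < 1.4286 < 3.3333
Writing each back as its fraction gives the sorted order.
Final answer: 1/3, 4/5, 5/4, 7/5, 10/7, 10/3


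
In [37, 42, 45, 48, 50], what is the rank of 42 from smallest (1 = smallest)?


Sort ascending: [37, 42, 45, 48, 50]
Find 42 in the sorted list.
42 is at position 2 (1-indexed).
Final answer: 2


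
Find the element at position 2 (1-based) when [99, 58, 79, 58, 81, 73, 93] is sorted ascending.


Sort ascending: [58, 58, 73, 79, 81, 93, 99]
The 2nd element (1-indexed) is at index 1.
Value = 58
Final answer: 58


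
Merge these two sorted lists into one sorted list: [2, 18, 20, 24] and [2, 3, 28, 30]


List A: [2, 18, 20, 24]
List B: [2, 3, 28, 30]
Repeatedly compare the front elements and take the smaller:
  2 vs 2 -> take 2
  18 vs 2 -> take 2
  18 vs 3 -> take 3
  18 vs 28 -> take 18
  20 vs 28 -> take 20
  24 vs 28 -> take 24
  A is exhausted; append the rest of B: [28, 30]
Final answer: [2, 2, 3, 18, 20, 24, 28, 30]


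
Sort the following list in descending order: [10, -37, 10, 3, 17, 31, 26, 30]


Original list: [10, -37, 10, 3, 17, 31, 26, 30]
Repeatedly take the largest remaining element:
  Remaining [10, -37, 10, 3, 17, 31, 26, 30] -> largest is 31
  Remaining [10, -37, 10, 3, 17, 26, 30] -> largest is 30
  Remaining [10, -37, 10, 3, 17, 26] -> largest is 26
  Remaining [10, -37, 10, 3, 17] -> largest is 17
  Remaining [10, -37, 10, 3] -> largest is 10
  Remaining [-37, 10, 3] -> largest is 10
  Remaining [-37, 3] -> largest is 3
  Remaining [-37] -> largest is -37
Collecting the picks in order gives the descending list.
Final answer: [31, 30, 26, 17, 10, 10, 3, -37]


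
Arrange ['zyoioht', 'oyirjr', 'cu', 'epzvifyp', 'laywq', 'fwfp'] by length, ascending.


Compute lengths:
  'zyoioht' has length 7
  'oyirjr' has length 6
  'cu' has length 2
  'epzvifyp' has length 8
  'laywq' has length 5
  'fwfp' has length 4
Lengths in increasing order: 2 < 4 < 5 < 6 < 7 < 8
Listing the words in that order gives the answer.
Final answer: ['cu', 'fwfp', 'laywq', 'oyirjr', 'zyoioht', 'epzvifyp']


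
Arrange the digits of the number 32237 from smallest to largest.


The number 32237 has digits: 3, 2, 2, 3, 7
Sorted: 2, 2, 3, 3, 7
Joining the sorted digits gives the result.
Final answer: 22337


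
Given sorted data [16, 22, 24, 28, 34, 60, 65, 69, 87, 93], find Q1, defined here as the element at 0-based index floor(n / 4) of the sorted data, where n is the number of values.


The list has n = 10 elements.
Q1 index = floor(10 / 4) = floor(2.5) = 2
Counting from index 0 in the sorted data, the element at index 2 is 24.
Final answer: 24


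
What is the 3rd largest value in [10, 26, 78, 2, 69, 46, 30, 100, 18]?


Sort descending: [100, 78, 69, 46, 30, 26, 18, 10, 2]
The 3rd element (1-indexed) is at index 2.
Value = 69
Final answer: 69


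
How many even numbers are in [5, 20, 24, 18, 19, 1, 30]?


Check each element:
  5 is odd
  20 is even
  24 is even
  18 is even
  19 is odd
  1 is odd
  30 is even
Evens: [20, 24, 18, 30]
Count of evens = 4
Final answer: 4


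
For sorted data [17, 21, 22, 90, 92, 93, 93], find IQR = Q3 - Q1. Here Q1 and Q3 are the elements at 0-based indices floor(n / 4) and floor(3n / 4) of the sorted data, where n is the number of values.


The data has n = 7 elements.
Q1 index = floor(7 / 4) = floor(1.75) = 1; Q3 index = floor(3 * 7 / 4) = floor(5.25) = 5
Q1 = element at index 1 = 21
Q3 = element at index 5 = 93
IQR = 93 - 21 = 72
Final answer: 72


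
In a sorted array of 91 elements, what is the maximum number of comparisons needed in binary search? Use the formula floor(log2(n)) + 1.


Binary search halves the search space each step.
Maximum comparisons = floor(log2(91)) + 1
log2(91) = 6.5078
floor(log2(91)) = 6, so 6 + 1 = 7
Final answer: 7


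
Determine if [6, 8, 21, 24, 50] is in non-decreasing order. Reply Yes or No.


Check consecutive pairs:
  6 <= 8? True
  8 <= 21? True
  21 <= 24? True
  24 <= 50? True
Every consecutive pair is in order, so the list is non-decreasing.
Final answer: Yes


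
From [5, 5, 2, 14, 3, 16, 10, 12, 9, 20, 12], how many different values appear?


List all unique values:
Distinct values: [2, 3, 5, 9, 10, 12, 14, 16, 20]
Count = 9
Final answer: 9


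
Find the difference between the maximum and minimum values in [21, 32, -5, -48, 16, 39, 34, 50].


Maximum value: 50
Minimum value: -48
Range = 50 - (-48) = 98
Final answer: 98


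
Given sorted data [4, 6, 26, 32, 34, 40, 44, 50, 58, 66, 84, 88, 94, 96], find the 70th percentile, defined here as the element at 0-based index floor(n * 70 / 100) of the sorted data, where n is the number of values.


The dataset has n = 14 elements.
Index = floor(14 * 70 / 100) = floor(980 / 100) = floor(9.8) = 9
Counting from index 0 in the sorted data, the element at index 9 is 66.
Final answer: 66


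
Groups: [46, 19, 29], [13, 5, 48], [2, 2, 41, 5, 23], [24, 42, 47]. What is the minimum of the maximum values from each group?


Find max of each group:
  Group 1: [46, 19, 29] -> max = 46
  Group 2: [13, 5, 48] -> max = 48
  Group 3: [2, 2, 41, 5, 23] -> max = 41
  Group 4: [24, 42, 47] -> max = 47
Maxes: [46, 48, 41, 47]
Minimum of maxes = 41
Final answer: 41


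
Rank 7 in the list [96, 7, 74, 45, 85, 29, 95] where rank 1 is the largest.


Sort descending: [96, 95, 85, 74, 45, 29, 7]
Find 7 in the sorted list.
7 is at position 7.
Final answer: 7


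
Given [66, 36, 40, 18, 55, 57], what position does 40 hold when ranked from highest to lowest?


Sort descending: [66, 57, 55, 40, 36, 18]
Find 40 in the sorted list.
40 is at position 4.
Final answer: 4


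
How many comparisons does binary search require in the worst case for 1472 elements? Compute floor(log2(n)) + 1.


Binary search halves the search space each step.
Maximum comparisons = floor(log2(1472)) + 1
log2(1472) = 10.5236
floor(log2(1472)) = 10, so 10 + 1 = 11
Final answer: 11


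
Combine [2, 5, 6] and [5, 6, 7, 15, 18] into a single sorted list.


List A: [2, 5, 6]
List B: [5, 6, 7, 15, 18]
Repeatedly compare the front elements and take the smaller:
  2 vs 5 -> take 2
  5 vs 5 -> take 5
  6 vs 5 -> take 5
  6 vs 6 -> take 6
  A is exhausted; append the rest of B: [6, 7, 15, 18]
Final answer: [2, 5, 5, 6, 6, 7, 15, 18]


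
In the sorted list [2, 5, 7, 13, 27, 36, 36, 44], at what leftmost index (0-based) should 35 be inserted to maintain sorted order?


List is sorted: [2, 5, 7, 13, 27, 36, 36, 44]
We need the leftmost position where 35 can be inserted, i.e. the first index whose element is >= 35 (or the end of the list if none is).
Binary search with low=0, high=8 (0-based indices):
  low=0, high=8, mid=4: a[4]=27 < 35, so low = 5
  low=5, high=8, mid=6: a[6]=36 >= 35, so high = 6
  low=5, high=6, mid=5: a[5]=36 >= 35, so high = 5
Now low = high = 5, so the insertion index is 5.
Final answer: 5


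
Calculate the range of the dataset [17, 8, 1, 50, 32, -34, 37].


Maximum value: 50
Minimum value: -34
Range = 50 - (-34) = 84
Final answer: 84


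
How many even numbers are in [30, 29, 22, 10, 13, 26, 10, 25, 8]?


Check each element:
  30 is even
  29 is odd
  22 is even
  10 is even
  13 is odd
  26 is even
  10 is even
  25 is odd
  8 is even
Evens: [30, 22, 10, 26, 10, 8]
Count of evens = 6
Final answer: 6


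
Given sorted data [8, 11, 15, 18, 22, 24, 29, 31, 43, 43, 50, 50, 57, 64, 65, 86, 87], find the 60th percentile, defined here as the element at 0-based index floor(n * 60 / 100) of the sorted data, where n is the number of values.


The dataset has n = 17 elements.
Index = floor(17 * 60 / 100) = floor(1020 / 100) = floor(10.2) = 10
Counting from index 0 in the sorted data, the element at index 10 is 50.
Final answer: 50


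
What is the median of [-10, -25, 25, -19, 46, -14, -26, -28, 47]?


First, sort the list: [-28, -26, -25, -19, -14, -10, 25, 46, 47]
The list has 9 elements (odd count).
The middle index is 4 (0-based), and the element there is -14.
Final answer: -14


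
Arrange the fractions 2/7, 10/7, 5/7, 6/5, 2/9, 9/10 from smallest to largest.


Convert to decimal for comparison:
  2/7 = 0.2857
  10/7 = 1.4286
  5/7 = 0.7143
  6/5 = 1.2
  2/9 = 0.2222
  9/10 = 0.9
Decimals in increasing order: 0.2222 < 0.2857 < 0.7143 < 0.9 < 1.2 < 1.4286
Writing each back as its fraction gives the sorted order.
Final answer: 2/9, 2/7, 5/7, 9/10, 6/5, 10/7


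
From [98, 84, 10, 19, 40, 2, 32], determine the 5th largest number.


Sort descending: [98, 84, 40, 32, 19, 10, 2]
The 5th element (1-indexed) is at index 4.
Value = 19
Final answer: 19


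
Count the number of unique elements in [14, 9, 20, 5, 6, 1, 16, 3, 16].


List all unique values:
Distinct values: [1, 3, 5, 6, 9, 14, 16, 20]
Count = 8
Final answer: 8


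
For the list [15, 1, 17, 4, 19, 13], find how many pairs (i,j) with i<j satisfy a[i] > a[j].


For each element, count the later elements that are smaller than it:
  15 (index 0): smaller elements after it = [1, 4, 13] -> 3
  1 (index 1): smaller elements after it = [] -> 0
  17 (index 2): smaller elements after it = [4, 13] -> 2
  4 (index 3): smaller elements after it = [] -> 0
  19 (index 4): smaller elements after it = [13] -> 1
Total inversions = 3 + 0 + 2 + 0 + 1 = 6
Final answer: 6


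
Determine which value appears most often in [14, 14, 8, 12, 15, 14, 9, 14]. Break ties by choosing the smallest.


Count the frequency of each value:
  8 appears 1 time(s)
  9 appears 1 time(s)
  12 appears 1 time(s)
  14 appears 4 time(s)
  15 appears 1 time(s)
Maximum frequency is 4.
Only 14 reaches that frequency, so it is the mode.
Final answer: 14


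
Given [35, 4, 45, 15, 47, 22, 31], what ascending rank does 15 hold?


Sort ascending: [4, 15, 22, 31, 35, 45, 47]
Find 15 in the sorted list.
15 is at position 2 (1-indexed).
Final answer: 2


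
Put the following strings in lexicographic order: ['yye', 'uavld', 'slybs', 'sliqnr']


Compare strings character by character (the first differing letter decides):
  'sliqnr' < 'slybs' since 'i' < 'y' at position 3
  'slybs' < 'uavld' since 's' < 'u' at position 1
  'uavld' < 'yye' since 'u' < 'y' at position 1
Chaining these comparisons gives the alphabetical order.
Final answer: ['sliqnr', 'slybs', 'uavld', 'yye']


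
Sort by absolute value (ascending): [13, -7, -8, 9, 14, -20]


Compute absolute values:
  |13| = 13
  |-7| = 7
  |-8| = 8
  |9| = 9
  |14| = 14
  |-20| = 20
Absolute values in increasing order: 7 < 8 < 9 < 13 < 14 < 20
Listing the original numbers in that order gives the answer.
Final answer: [-7, -8, 9, 13, 14, -20]


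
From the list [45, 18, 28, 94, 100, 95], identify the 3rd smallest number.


Sort ascending: [18, 28, 45, 94, 95, 100]
The 3rd element (1-indexed) is at index 2.
Value = 45
Final answer: 45


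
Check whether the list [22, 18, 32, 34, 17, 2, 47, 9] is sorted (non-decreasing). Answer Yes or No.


Check consecutive pairs:
  22 <= 18? False
  18 <= 32? True
  32 <= 34? True
  34 <= 17? False
  17 <= 2? False
  2 <= 47? True
  47 <= 9? False
4 consecutive pair(s) are out of order, so the list is not sorted.
Final answer: No


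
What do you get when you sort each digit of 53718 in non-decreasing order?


The number 53718 has digits: 5, 3, 7, 1, 8
Sorted: 1, 3, 5, 7, 8
Joining the sorted digits gives the result.
Final answer: 13578


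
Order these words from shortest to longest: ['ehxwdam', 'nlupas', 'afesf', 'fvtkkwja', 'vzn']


Compute lengths:
  'ehxwdam' has length 7
  'nlupas' has length 6
  'afesf' has length 5
  'fvtkkwja' has length 8
  'vzn' has length 3
Lengths in increasing order: 3 < 5 < 6 < 7 < 8
Listing the words in that order gives the answer.
Final answer: ['vzn', 'afesf', 'nlupas', 'ehxwdam', 'fvtkkwja']


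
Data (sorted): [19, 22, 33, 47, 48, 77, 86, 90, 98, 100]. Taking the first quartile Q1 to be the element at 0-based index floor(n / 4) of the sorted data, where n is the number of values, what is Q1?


The list has n = 10 elements.
Q1 index = floor(10 / 4) = floor(2.5) = 2
Counting from index 0 in the sorted data, the element at index 2 is 33.
Final answer: 33


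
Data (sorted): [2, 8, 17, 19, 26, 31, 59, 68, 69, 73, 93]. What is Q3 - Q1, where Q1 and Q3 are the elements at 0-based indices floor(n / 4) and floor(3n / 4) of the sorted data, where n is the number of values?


The data has n = 11 elements.
Q1 index = floor(11 / 4) = floor(2.75) = 2; Q3 index = floor(3 * 11 / 4) = floor(8.25) = 8
Q1 = element at index 2 = 17
Q3 = element at index 8 = 69
IQR = 69 - 17 = 52
Final answer: 52


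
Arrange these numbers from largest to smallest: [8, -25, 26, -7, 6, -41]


Original list: [8, -25, 26, -7, 6, -41]
Repeatedly take the largest remaining element:
  Remaining [8, -25, 26, -7, 6, -41] -> largest is 26
  Remaining [8, -25, -7, 6, -41] -> largest is 8
  Remaining [-25, -7, 6, -41] -> largest is 6
  Remaining [-25, -7, -41] -> largest is -7
  Remaining [-25, -41] -> largest is -25
  Remaining [-41] -> largest is -41
Collecting the picks in order gives the descending list.
Final answer: [26, 8, 6, -7, -25, -41]


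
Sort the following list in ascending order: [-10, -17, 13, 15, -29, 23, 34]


Original list: [-10, -17, 13, 15, -29, 23, 34]
Repeatedly take the smallest remaining element:
  Remaining [-10, -17, 13, 15, -29, 23, 34] -> smallest is -29
  Remaining [-10, -17, 13, 15, 23, 34] -> smallest is -17
  Remaining [-10, 13, 15, 23, 34] -> smallest is -10
  Remaining [13, 15, 23, 34] -> smallest is 13
  Remaining [15, 23, 34] -> smallest is 15
  Remaining [23, 34] -> smallest is 23
  Remaining [34] -> smallest is 34
Collecting the picks in order gives the sorted list.
Final answer: [-29, -17, -10, 13, 15, 23, 34]


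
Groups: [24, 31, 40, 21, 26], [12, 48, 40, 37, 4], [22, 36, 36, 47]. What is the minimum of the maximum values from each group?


Find max of each group:
  Group 1: [24, 31, 40, 21, 26] -> max = 40
  Group 2: [12, 48, 40, 37, 4] -> max = 48
  Group 3: [22, 36, 36, 47] -> max = 47
Maxes: [40, 48, 47]
Minimum of maxes = 40
Final answer: 40


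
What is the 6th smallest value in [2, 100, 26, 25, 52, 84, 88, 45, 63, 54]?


Sort ascending: [2, 25, 26, 45, 52, 54, 63, 84, 88, 100]
The 6th element (1-indexed) is at index 5.
Value = 54
Final answer: 54


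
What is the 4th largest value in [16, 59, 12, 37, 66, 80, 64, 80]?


Sort descending: [80, 80, 66, 64, 59, 37, 16, 12]
The 4th element (1-indexed) is at index 3.
Value = 64
Final answer: 64


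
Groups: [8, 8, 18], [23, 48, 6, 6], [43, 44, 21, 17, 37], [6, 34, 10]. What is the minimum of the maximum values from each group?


Find max of each group:
  Group 1: [8, 8, 18] -> max = 18
  Group 2: [23, 48, 6, 6] -> max = 48
  Group 3: [43, 44, 21, 17, 37] -> max = 44
  Group 4: [6, 34, 10] -> max = 34
Maxes: [18, 48, 44, 34]
Minimum of maxes = 18
Final answer: 18


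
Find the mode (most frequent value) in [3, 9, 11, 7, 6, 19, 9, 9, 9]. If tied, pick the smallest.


Count the frequency of each value:
  3 appears 1 time(s)
  6 appears 1 time(s)
  7 appears 1 time(s)
  9 appears 4 time(s)
  11 appears 1 time(s)
  19 appears 1 time(s)
Maximum frequency is 4.
Only 9 reaches that frequency, so it is the mode.
Final answer: 9


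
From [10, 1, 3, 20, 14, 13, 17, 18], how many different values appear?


List all unique values:
Distinct values: [1, 3, 10, 13, 14, 17, 18, 20]
Count = 8
Final answer: 8


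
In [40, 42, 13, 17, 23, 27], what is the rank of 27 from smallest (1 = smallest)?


Sort ascending: [13, 17, 23, 27, 40, 42]
Find 27 in the sorted list.
27 is at position 4 (1-indexed).
Final answer: 4


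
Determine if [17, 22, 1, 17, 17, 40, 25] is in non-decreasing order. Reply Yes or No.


Check consecutive pairs:
  17 <= 22? True
  22 <= 1? False
  1 <= 17? True
  17 <= 17? True
  17 <= 40? True
  40 <= 25? False
2 consecutive pair(s) are out of order, so the list is not sorted.
Final answer: No


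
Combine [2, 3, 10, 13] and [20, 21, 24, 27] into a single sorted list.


List A: [2, 3, 10, 13]
List B: [20, 21, 24, 27]
Repeatedly compare the front elements and take the smaller:
  2 vs 20 -> take 2
  3 vs 20 -> take 3
  10 vs 20 -> take 10
  13 vs 20 -> take 13
  A is exhausted; append the rest of B: [20, 21, 24, 27]
Final answer: [2, 3, 10, 13, 20, 21, 24, 27]


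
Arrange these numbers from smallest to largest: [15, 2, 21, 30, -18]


Original list: [15, 2, 21, 30, -18]
Repeatedly take the smallest remaining element:
  Remaining [15, 2, 21, 30, -18] -> smallest is -18
  Remaining [15, 2, 21, 30] -> smallest is 2
  Remaining [15, 21, 30] -> smallest is 15
  Remaining [21, 30] -> smallest is 21
  Remaining [30] -> smallest is 30
Collecting the picks in order gives the sorted list.
Final answer: [-18, 2, 15, 21, 30]


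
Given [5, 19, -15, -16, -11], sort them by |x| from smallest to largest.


Compute absolute values:
  |5| = 5
  |19| = 19
  |-15| = 15
  |-16| = 16
  |-11| = 11
Absolute values in increasing order: 5 < 11 < 15 < 16 < 19
Listing the original numbers in that order gives the answer.
Final answer: [5, -11, -15, -16, 19]


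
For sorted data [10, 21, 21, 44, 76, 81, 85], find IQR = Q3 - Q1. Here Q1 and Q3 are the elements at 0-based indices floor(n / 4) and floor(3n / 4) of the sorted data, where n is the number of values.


The data has n = 7 elements.
Q1 index = floor(7 / 4) = floor(1.75) = 1; Q3 index = floor(3 * 7 / 4) = floor(5.25) = 5
Q1 = element at index 1 = 21
Q3 = element at index 5 = 81
IQR = 81 - 21 = 60
Final answer: 60


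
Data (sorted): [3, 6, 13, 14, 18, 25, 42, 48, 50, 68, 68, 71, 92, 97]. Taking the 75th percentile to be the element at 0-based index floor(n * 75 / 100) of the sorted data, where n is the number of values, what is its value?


The dataset has n = 14 elements.
Index = floor(14 * 75 / 100) = floor(1050 / 100) = floor(10.5) = 10
Counting from index 0 in the sorted data, the element at index 10 is 68.
Final answer: 68


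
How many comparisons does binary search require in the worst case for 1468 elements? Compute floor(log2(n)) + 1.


Binary search halves the search space each step.
Maximum comparisons = floor(log2(1468)) + 1
log2(1468) = 10.5196
floor(log2(1468)) = 10, so 10 + 1 = 11
Final answer: 11


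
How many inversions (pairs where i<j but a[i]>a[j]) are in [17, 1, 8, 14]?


For each element, count the later elements that are smaller than it:
  17 (index 0): smaller elements after it = [1, 8, 14] -> 3
  1 (index 1): smaller elements after it = [] -> 0
  8 (index 2): smaller elements after it = [] -> 0
Total inversions = 3 + 0 + 0 = 3
Final answer: 3


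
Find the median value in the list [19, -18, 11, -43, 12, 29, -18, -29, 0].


First, sort the list: [-43, -29, -18, -18, 0, 11, 12, 19, 29]
The list has 9 elements (odd count).
The middle index is 4 (0-based), and the element there is 0.
Final answer: 0


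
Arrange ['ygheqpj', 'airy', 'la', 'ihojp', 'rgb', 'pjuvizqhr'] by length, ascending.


Compute lengths:
  'ygheqpj' has length 7
  'airy' has length 4
  'la' has length 2
  'ihojp' has length 5
  'rgb' has length 3
  'pjuvizqhr' has length 9
Lengths in increasing order: 2 < 3 < 4 < 5 < 7 < 9
Listing the words in that order gives the answer.
Final answer: ['la', 'rgb', 'airy', 'ihojp', 'ygheqpj', 'pjuvizqhr']


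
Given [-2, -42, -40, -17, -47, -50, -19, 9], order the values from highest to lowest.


Original list: [-2, -42, -40, -17, -47, -50, -19, 9]
Repeatedly take the largest remaining element:
  Remaining [-2, -42, -40, -17, -47, -50, -19, 9] -> largest is 9
  Remaining [-2, -42, -40, -17, -47, -50, -19] -> largest is -2
  Remaining [-42, -40, -17, -47, -50, -19] -> largest is -17
  Remaining [-42, -40, -47, -50, -19] -> largest is -19
  Remaining [-42, -40, -47, -50] -> largest is -40
  Remaining [-42, -47, -50] -> largest is -42
  Remaining [-47, -50] -> largest is -47
  Remaining [-50] -> largest is -50
Collecting the picks in order gives the descending list.
Final answer: [9, -2, -17, -19, -40, -42, -47, -50]


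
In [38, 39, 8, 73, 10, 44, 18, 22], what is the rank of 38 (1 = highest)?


Sort descending: [73, 44, 39, 38, 22, 18, 10, 8]
Find 38 in the sorted list.
38 is at position 4.
Final answer: 4


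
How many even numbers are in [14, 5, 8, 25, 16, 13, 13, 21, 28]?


Check each element:
  14 is even
  5 is odd
  8 is even
  25 is odd
  16 is even
  13 is odd
  13 is odd
  21 is odd
  28 is even
Evens: [14, 8, 16, 28]
Count of evens = 4
Final answer: 4


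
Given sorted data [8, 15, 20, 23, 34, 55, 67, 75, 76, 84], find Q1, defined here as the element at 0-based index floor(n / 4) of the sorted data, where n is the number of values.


The list has n = 10 elements.
Q1 index = floor(10 / 4) = floor(2.5) = 2
Counting from index 0 in the sorted data, the element at index 2 is 20.
Final answer: 20


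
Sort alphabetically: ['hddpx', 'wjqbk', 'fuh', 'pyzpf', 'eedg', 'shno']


Compare strings character by character (the first differing letter decides):
  'eedg' < 'fuh' since 'e' < 'f' at position 1
  'fuh' < 'hddpx' since 'f' < 'h' at position 1
  'hddpx' < 'pyzpf' since 'h' < 'p' at position 1
  'pyzpf' < 'shno' since 'p' < 's' at position 1
  'shno' < 'wjqbk' since 's' < 'w' at position 1
Chaining these comparisons gives the alphabetical order.
Final answer: ['eedg', 'fuh', 'hddpx', 'pyzpf', 'shno', 'wjqbk']


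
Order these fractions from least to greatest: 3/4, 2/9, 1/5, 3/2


Convert to decimal for comparison:
  3/4 = 0.75
  2/9 = 0.2222
  1/5 = 0.2
  3/2 = 1.5
Decimals in increasing order: 0.2 < 0.2222 < 0.75 < 1.5
Writing each back as its fraction gives the sorted order.
Final answer: 1/5, 2/9, 3/4, 3/2


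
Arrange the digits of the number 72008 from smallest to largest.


The number 72008 has digits: 7, 2, 0, 0, 8
Sorted: 0, 0, 2, 7, 8
Joining the sorted digits gives the result.
Final answer: 00278


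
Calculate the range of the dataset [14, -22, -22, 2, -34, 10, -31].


Maximum value: 14
Minimum value: -34
Range = 14 - (-34) = 48
Final answer: 48


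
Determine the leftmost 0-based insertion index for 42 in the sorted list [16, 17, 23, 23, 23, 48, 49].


List is sorted: [16, 17, 23, 23, 23, 48, 49]
We need the leftmost position where 42 can be inserted, i.e. the first index whose element is >= 42 (or the end of the list if none is).
Binary search with low=0, high=7 (0-based indices):
  low=0, high=7, mid=3: a[3]=23 < 42, so low = 4
  low=4, high=7, mid=5: a[5]=48 >= 42, so high = 5
  low=4, high=5, mid=4: a[4]=23 < 42, so low = 5
Now low = high = 5, so the insertion index is 5.
Final answer: 5


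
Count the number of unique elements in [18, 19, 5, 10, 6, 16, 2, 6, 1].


List all unique values:
Distinct values: [1, 2, 5, 6, 10, 16, 18, 19]
Count = 8
Final answer: 8


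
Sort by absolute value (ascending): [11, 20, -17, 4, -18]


Compute absolute values:
  |11| = 11
  |20| = 20
  |-17| = 17
  |4| = 4
  |-18| = 18
Absolute values in increasing order: 4 < 11 < 17 < 18 < 20
Listing the original numbers in that order gives the answer.
Final answer: [4, 11, -17, -18, 20]


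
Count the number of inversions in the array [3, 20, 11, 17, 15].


For each element, count the later elements that are smaller than it:
  3 (index 0): smaller elements after it = [] -> 0
  20 (index 1): smaller elements after it = [11, 17, 15] -> 3
  11 (index 2): smaller elements after it = [] -> 0
  17 (index 3): smaller elements after it = [15] -> 1
Total inversions = 0 + 3 + 0 + 1 = 4
Final answer: 4


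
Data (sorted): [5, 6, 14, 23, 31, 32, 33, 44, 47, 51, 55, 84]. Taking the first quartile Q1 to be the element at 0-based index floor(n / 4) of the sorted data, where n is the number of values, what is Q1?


The list has n = 12 elements.
Q1 index = floor(12 / 4) = floor(3) = 3
Counting from index 0 in the sorted data, the element at index 3 is 23.
Final answer: 23


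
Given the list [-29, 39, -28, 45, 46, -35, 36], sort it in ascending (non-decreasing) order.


Original list: [-29, 39, -28, 45, 46, -35, 36]
Repeatedly take the smallest remaining element:
  Remaining [-29, 39, -28, 45, 46, -35, 36] -> smallest is -35
  Remaining [-29, 39, -28, 45, 46, 36] -> smallest is -29
  Remaining [39, -28, 45, 46, 36] -> smallest is -28
  Remaining [39, 45, 46, 36] -> smallest is 36
  Remaining [39, 45, 46] -> smallest is 39
  Remaining [45, 46] -> smallest is 45
  Remaining [46] -> smallest is 46
Collecting the picks in order gives the sorted list.
Final answer: [-35, -29, -28, 36, 39, 45, 46]


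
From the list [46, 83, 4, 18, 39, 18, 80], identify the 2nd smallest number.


Sort ascending: [4, 18, 18, 39, 46, 80, 83]
The 2nd element (1-indexed) is at index 1.
Value = 18
Final answer: 18


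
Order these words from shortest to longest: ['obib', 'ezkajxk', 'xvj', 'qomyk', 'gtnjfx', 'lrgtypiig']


Compute lengths:
  'obib' has length 4
  'ezkajxk' has length 7
  'xvj' has length 3
  'qomyk' has length 5
  'gtnjfx' has length 6
  'lrgtypiig' has length 9
Lengths in increasing order: 3 < 4 < 5 < 6 < 7 < 9
Listing the words in that order gives the answer.
Final answer: ['xvj', 'obib', 'qomyk', 'gtnjfx', 'ezkajxk', 'lrgtypiig']


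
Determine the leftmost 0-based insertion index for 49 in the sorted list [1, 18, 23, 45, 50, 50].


List is sorted: [1, 18, 23, 45, 50, 50]
We need the leftmost position where 49 can be inserted, i.e. the first index whose element is >= 49 (or the end of the list if none is).
Binary search with low=0, high=6 (0-based indices):
  low=0, high=6, mid=3: a[3]=45 < 49, so low = 4
  low=4, high=6, mid=5: a[5]=50 >= 49, so high = 5
  low=4, high=5, mid=4: a[4]=50 >= 49, so high = 4
Now low = high = 4, so the insertion index is 4.
Final answer: 4


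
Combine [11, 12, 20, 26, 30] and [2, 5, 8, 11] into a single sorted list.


List A: [11, 12, 20, 26, 30]
List B: [2, 5, 8, 11]
Repeatedly compare the front elements and take the smaller:
  11 vs 2 -> take 2
  11 vs 5 -> take 5
  11 vs 8 -> take 8
  11 vs 11 -> take 11
  12 vs 11 -> take 11
  B is exhausted; append the rest of A: [12, 20, 26, 30]
Final answer: [2, 5, 8, 11, 11, 12, 20, 26, 30]


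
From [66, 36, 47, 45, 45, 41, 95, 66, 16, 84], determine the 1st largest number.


Sort descending: [95, 84, 66, 66, 47, 45, 45, 41, 36, 16]
The 1st element (1-indexed) is at index 0.
Value = 95
Final answer: 95


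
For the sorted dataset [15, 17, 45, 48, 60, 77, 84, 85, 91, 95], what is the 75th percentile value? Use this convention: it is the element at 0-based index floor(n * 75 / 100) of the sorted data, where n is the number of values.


The dataset has n = 10 elements.
Index = floor(10 * 75 / 100) = floor(750 / 100) = floor(7.5) = 7
Counting from index 0 in the sorted data, the element at index 7 is 85.
Final answer: 85


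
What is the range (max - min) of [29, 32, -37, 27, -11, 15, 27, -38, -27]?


Maximum value: 32
Minimum value: -38
Range = 32 - (-38) = 70
Final answer: 70


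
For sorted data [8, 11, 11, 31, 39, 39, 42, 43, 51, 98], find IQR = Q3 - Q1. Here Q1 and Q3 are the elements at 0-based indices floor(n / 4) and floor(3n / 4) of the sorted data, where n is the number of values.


The data has n = 10 elements.
Q1 index = floor(10 / 4) = floor(2.5) = 2; Q3 index = floor(3 * 10 / 4) = floor(7.5) = 7
Q1 = element at index 2 = 11
Q3 = element at index 7 = 43
IQR = 43 - 11 = 32
Final answer: 32


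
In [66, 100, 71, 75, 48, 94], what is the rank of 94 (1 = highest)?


Sort descending: [100, 94, 75, 71, 66, 48]
Find 94 in the sorted list.
94 is at position 2.
Final answer: 2


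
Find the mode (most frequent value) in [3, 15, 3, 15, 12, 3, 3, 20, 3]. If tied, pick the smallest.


Count the frequency of each value:
  3 appears 5 time(s)
  12 appears 1 time(s)
  15 appears 2 time(s)
  20 appears 1 time(s)
Maximum frequency is 5.
Only 3 reaches that frequency, so it is the mode.
Final answer: 3


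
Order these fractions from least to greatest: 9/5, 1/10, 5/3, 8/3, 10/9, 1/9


Convert to decimal for comparison:
  9/5 = 1.8
  1/10 = 0.1
  5/3 = 1.6667
  8/3 = 2.6667
  10/9 = 1.1111
  1/9 = 0.1111
Decimals in increasing order: 0.1 < 0.1111 < 1.1111 < 1.6667 < 1.8 < 2.6667
Writing each back as its fraction gives the sorted order.
Final answer: 1/10, 1/9, 10/9, 5/3, 9/5, 8/3


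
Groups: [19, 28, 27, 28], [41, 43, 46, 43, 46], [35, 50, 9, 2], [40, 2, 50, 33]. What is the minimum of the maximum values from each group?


Find max of each group:
  Group 1: [19, 28, 27, 28] -> max = 28
  Group 2: [41, 43, 46, 43, 46] -> max = 46
  Group 3: [35, 50, 9, 2] -> max = 50
  Group 4: [40, 2, 50, 33] -> max = 50
Maxes: [28, 46, 50, 50]
Minimum of maxes = 28
Final answer: 28


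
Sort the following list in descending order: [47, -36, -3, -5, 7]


Original list: [47, -36, -3, -5, 7]
Repeatedly take the largest remaining element:
  Remaining [47, -36, -3, -5, 7] -> largest is 47
  Remaining [-36, -3, -5, 7] -> largest is 7
  Remaining [-36, -3, -5] -> largest is -3
  Remaining [-36, -5] -> largest is -5
  Remaining [-36] -> largest is -36
Collecting the picks in order gives the descending list.
Final answer: [47, 7, -3, -5, -36]


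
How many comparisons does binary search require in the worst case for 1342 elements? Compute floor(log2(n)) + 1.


Binary search halves the search space each step.
Maximum comparisons = floor(log2(1342)) + 1
log2(1342) = 10.3902
floor(log2(1342)) = 10, so 10 + 1 = 11
Final answer: 11


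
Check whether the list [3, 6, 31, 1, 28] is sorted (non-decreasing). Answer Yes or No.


Check consecutive pairs:
  3 <= 6? True
  6 <= 31? True
  31 <= 1? False
  1 <= 28? True
1 consecutive pair(s) are out of order, so the list is not sorted.
Final answer: No


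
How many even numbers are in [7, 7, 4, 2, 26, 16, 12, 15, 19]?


Check each element:
  7 is odd
  7 is odd
  4 is even
  2 is even
  26 is even
  16 is even
  12 is even
  15 is odd
  19 is odd
Evens: [4, 2, 26, 16, 12]
Count of evens = 5
Final answer: 5


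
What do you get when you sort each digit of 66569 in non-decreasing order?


The number 66569 has digits: 6, 6, 5, 6, 9
Sorted: 5, 6, 6, 6, 9
Joining the sorted digits gives the result.
Final answer: 56669


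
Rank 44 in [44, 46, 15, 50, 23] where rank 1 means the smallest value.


Sort ascending: [15, 23, 44, 46, 50]
Find 44 in the sorted list.
44 is at position 3 (1-indexed).
Final answer: 3


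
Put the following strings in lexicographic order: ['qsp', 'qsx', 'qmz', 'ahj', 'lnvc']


Compare strings character by character (the first differing letter decides):
  'ahj' < 'lnvc' since 'a' < 'l' at position 1
  'lnvc' < 'qmz' since 'l' < 'q' at position 1
  'qmz' < 'qsp' since 'm' < 's' at position 2
  'qsp' < 'qsx' since 'p' < 'x' at position 3
Chaining these comparisons gives the alphabetical order.
Final answer: ['ahj', 'lnvc', 'qmz', 'qsp', 'qsx']


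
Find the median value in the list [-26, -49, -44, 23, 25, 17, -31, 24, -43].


First, sort the list: [-49, -44, -43, -31, -26, 17, 23, 24, 25]
The list has 9 elements (odd count).
The middle index is 4 (0-based), and the element there is -26.
Final answer: -26


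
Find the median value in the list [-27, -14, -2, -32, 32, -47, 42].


First, sort the list: [-47, -32, -27, -14, -2, 32, 42]
The list has 7 elements (odd count).
The middle index is 3 (0-based), and the element there is -14.
Final answer: -14


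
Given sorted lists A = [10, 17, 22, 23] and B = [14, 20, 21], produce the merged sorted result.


List A: [10, 17, 22, 23]
List B: [14, 20, 21]
Repeatedly compare the front elements and take the smaller:
  10 vs 14 -> take 10
  17 vs 14 -> take 14
  17 vs 20 -> take 17
  22 vs 20 -> take 20
  22 vs 21 -> take 21
  B is exhausted; append the rest of A: [22, 23]
Final answer: [10, 14, 17, 20, 21, 22, 23]


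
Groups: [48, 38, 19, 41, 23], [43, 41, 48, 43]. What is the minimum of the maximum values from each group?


Find max of each group:
  Group 1: [48, 38, 19, 41, 23] -> max = 48
  Group 2: [43, 41, 48, 43] -> max = 48
Maxes: [48, 48]
Minimum of maxes = 48
Final answer: 48


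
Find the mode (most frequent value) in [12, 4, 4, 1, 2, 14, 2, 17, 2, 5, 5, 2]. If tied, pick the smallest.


Count the frequency of each value:
  1 appears 1 time(s)
  2 appears 4 time(s)
  4 appears 2 time(s)
  5 appears 2 time(s)
  12 appears 1 time(s)
  14 appears 1 time(s)
  17 appears 1 time(s)
Maximum frequency is 4.
Only 2 reaches that frequency, so it is the mode.
Final answer: 2


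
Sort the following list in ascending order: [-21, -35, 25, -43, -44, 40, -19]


Original list: [-21, -35, 25, -43, -44, 40, -19]
Repeatedly take the smallest remaining element:
  Remaining [-21, -35, 25, -43, -44, 40, -19] -> smallest is -44
  Remaining [-21, -35, 25, -43, 40, -19] -> smallest is -43
  Remaining [-21, -35, 25, 40, -19] -> smallest is -35
  Remaining [-21, 25, 40, -19] -> smallest is -21
  Remaining [25, 40, -19] -> smallest is -19
  Remaining [25, 40] -> smallest is 25
  Remaining [40] -> smallest is 40
Collecting the picks in order gives the sorted list.
Final answer: [-44, -43, -35, -21, -19, 25, 40]


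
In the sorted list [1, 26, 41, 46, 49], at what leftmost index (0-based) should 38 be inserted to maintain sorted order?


List is sorted: [1, 26, 41, 46, 49]
We need the leftmost position where 38 can be inserted, i.e. the first index whose element is >= 38 (or the end of the list if none is).
Binary search with low=0, high=5 (0-based indices):
  low=0, high=5, mid=2: a[2]=41 >= 38, so high = 2
  low=0, high=2, mid=1: a[1]=26 < 38, so low = 2
Now low = high = 2, so the insertion index is 2.
Final answer: 2


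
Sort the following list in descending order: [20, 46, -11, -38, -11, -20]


Original list: [20, 46, -11, -38, -11, -20]
Repeatedly take the largest remaining element:
  Remaining [20, 46, -11, -38, -11, -20] -> largest is 46
  Remaining [20, -11, -38, -11, -20] -> largest is 20
  Remaining [-11, -38, -11, -20] -> largest is -11
  Remaining [-38, -11, -20] -> largest is -11
  Remaining [-38, -20] -> largest is -20
  Remaining [-38] -> largest is -38
Collecting the picks in order gives the descending list.
Final answer: [46, 20, -11, -11, -20, -38]
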